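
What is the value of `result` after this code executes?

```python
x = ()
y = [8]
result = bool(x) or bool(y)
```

x = (); y = [8]; result = True

True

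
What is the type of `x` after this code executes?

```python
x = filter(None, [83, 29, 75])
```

filter() returns a filter object

filter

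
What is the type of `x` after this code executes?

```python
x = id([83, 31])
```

id() returns int

int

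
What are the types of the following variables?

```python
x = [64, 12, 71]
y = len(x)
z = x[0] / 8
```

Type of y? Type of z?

len() returns int; int / int = float

int, float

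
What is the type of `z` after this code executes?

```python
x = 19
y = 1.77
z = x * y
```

int * float = float

float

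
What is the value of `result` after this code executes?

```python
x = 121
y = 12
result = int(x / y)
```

x = 121; y = 12; result = 10

10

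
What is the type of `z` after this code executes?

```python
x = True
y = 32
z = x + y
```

bool + int = int (bool is subclass of int)

int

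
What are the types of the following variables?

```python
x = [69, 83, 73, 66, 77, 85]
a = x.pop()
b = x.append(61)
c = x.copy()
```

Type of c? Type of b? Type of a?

copy() returns list; append() returns None; pop() returns element

list, NoneType, int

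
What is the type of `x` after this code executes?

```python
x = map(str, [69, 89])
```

map() returns a map object

map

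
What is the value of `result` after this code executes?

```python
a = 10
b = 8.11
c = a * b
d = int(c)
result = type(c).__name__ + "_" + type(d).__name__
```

a is int; b is float; c is float; d is int; result = 'float_int'

'float_int'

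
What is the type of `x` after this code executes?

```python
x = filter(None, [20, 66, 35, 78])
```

filter() returns a filter object

filter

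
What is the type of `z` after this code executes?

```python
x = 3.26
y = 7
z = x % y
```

float % int = float

float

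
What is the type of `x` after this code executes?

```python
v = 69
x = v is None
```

'is' comparison returns bool

bool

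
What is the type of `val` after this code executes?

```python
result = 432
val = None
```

None has type NoneType

NoneType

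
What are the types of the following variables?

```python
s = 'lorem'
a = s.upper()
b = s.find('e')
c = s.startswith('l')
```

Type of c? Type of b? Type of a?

startswith() returns bool; find() returns int; upper() returns str

bool, int, str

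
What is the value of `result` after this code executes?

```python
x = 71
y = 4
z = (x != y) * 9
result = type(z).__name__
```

x is int; y is int; z is int; result = 'int'

'int'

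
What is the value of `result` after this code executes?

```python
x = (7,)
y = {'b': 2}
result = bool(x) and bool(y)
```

x = (7,); y = {'b': 2}; result = True

True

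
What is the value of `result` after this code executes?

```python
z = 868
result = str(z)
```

z = 868; result = '868'

'868'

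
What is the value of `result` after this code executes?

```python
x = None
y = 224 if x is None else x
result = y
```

x = None; y = 224; result = 224

224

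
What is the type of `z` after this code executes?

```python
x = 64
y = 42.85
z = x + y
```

int + float = float

float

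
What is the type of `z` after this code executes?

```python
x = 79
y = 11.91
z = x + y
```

int + float = float

float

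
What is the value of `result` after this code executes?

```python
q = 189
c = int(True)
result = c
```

q = 189; c = 1; result = 1

1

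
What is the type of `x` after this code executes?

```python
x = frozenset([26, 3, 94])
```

frozenset() returns frozenset

frozenset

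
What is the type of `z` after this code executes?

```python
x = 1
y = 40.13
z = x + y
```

int + float = float

float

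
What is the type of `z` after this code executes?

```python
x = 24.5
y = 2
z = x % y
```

float % int = float

float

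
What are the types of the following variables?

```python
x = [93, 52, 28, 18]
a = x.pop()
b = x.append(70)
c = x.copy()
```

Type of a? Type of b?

pop() returns element; append() returns None

int, NoneType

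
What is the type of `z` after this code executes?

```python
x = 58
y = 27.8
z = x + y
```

int + float = float

float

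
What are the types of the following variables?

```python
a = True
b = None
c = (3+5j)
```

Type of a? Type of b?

a is assigned the constant True, which has type bool; b is assigned None, whose type is NoneType

bool, NoneType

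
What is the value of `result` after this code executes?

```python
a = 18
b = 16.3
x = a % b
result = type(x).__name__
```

a is int; b is float; x is float; result = 'float'

'float'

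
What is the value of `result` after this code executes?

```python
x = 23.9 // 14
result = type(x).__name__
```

x is float; result = 'float'

'float'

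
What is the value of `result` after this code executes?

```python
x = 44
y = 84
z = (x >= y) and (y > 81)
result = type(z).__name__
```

x is int; y is int; z is bool; result = 'bool'

'bool'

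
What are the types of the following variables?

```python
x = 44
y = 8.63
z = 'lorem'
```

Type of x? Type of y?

x is assigned a bare integer (no decimal point), so it is an int; y is assigned a number with a decimal point, so it is a float

int, float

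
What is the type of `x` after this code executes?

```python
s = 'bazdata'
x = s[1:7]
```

Slicing a str returns str

str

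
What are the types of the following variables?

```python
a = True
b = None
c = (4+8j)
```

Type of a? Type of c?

a is assigned the constant True, which has type bool; c is assigned (4+8j), an int plus an imaginary literal (j suffix), which evaluates to complex

bool, complex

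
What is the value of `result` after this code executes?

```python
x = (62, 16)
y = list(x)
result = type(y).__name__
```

x is tuple; y is list; result = 'list'

'list'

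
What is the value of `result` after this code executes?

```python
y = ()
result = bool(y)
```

y = (); result = False

False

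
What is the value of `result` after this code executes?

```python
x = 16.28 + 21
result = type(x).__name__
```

x is float; result = 'float'

'float'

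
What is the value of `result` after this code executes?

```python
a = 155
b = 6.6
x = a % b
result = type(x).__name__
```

a is int; b is float; x is float; result = 'float'

'float'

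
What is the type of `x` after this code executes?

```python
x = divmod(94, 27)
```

divmod() returns tuple of (quotient, remainder)

tuple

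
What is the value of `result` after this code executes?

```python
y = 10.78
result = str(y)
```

y = 10.78; result = '10.78'

'10.78'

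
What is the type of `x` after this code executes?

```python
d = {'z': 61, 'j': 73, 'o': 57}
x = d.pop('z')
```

dict.pop() returns the value

int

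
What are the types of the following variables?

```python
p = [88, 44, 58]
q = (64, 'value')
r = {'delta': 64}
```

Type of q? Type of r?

q is assigned a tuple (parenthesized, comma-separated values); r is assigned a dict literal ({key: value})

tuple, dict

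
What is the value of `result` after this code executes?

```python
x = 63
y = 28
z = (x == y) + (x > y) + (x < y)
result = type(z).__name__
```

x is int; y is int; z is int; result = 'int'

'int'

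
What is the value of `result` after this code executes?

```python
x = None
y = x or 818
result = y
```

x = None; y = 818; result = 818

818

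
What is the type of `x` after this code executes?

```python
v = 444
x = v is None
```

'is' comparison returns bool

bool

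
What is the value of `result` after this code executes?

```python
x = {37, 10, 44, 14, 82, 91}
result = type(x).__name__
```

x is set; result = 'set'

'set'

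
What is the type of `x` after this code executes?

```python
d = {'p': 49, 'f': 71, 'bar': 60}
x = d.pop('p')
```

dict.pop() returns the value

int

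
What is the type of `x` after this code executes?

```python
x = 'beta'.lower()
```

str.lower() returns str

str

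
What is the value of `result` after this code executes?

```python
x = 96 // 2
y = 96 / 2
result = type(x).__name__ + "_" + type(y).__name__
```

x is int; y is float; result = 'int_float'

'int_float'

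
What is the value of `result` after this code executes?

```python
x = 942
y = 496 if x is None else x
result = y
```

x = 942; y = 942; result = 942

942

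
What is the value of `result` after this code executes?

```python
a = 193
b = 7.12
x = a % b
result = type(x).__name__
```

a is int; b is float; x is float; result = 'float'

'float'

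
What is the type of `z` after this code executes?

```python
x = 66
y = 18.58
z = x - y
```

int - float = float

float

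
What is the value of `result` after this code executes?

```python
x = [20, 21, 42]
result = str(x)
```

x = [20, 21, 42]; result = '[20, 21, 42]'

'[20, 21, 42]'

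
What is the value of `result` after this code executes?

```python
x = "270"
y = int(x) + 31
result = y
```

x = '270'; y = 301; result = 301

301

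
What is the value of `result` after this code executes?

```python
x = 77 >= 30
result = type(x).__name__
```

x is bool; result = 'bool'

'bool'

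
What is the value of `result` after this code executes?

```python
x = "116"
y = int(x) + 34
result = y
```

x = '116'; y = 150; result = 150

150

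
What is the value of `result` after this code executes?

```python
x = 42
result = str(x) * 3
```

x = 42; result = '424242'

'424242'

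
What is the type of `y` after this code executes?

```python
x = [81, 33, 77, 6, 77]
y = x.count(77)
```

list.count() returns int

int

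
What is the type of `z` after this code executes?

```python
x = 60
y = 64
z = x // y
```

int // int = int

int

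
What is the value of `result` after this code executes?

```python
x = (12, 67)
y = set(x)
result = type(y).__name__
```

x is tuple; y is set; result = 'set'

'set'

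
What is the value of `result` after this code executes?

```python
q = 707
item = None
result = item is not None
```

q = 707; item = None; result = False

False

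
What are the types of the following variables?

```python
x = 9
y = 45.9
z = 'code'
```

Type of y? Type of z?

y is assigned a number with a decimal point, so it is a float; z is assigned a quoted string literal, so it is a str

float, str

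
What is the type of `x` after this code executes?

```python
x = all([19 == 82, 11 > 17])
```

all() returns bool

bool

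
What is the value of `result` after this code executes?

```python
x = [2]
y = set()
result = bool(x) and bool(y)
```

x = [2]; y = set(); result = False

False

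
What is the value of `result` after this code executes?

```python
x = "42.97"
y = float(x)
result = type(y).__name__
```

x is str; y is float; result = 'float'

'float'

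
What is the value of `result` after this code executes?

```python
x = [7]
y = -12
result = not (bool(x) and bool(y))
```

x = [7]; y = -12; result = False

False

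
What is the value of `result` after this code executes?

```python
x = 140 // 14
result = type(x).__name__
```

x is int; result = 'int'

'int'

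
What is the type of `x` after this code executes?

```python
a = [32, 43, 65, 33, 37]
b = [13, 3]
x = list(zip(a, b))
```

list(zip()) returns a list of tuples

list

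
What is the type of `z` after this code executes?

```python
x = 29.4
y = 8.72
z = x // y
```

float // float = float

float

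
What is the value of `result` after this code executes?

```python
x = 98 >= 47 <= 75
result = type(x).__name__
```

x is bool; result = 'bool'

'bool'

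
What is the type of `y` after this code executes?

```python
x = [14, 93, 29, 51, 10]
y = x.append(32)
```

list.append() returns None (mutates in place)

NoneType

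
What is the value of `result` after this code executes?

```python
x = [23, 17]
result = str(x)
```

x = [23, 17]; result = '[23, 17]'

'[23, 17]'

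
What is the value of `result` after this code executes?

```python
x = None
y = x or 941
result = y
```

x = None; y = 941; result = 941

941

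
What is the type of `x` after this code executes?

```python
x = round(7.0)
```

round() with no decimal places returns int

int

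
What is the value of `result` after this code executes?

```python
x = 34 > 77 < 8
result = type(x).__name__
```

x is bool; result = 'bool'

'bool'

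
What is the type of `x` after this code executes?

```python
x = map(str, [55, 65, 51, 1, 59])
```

map() returns a map object

map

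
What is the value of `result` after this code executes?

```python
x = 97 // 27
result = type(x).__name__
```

x is int; result = 'int'

'int'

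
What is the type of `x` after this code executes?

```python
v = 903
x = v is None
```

'is' comparison returns bool

bool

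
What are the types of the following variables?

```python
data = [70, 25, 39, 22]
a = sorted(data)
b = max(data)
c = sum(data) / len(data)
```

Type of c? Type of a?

int / int = float; sorted() returns list

float, list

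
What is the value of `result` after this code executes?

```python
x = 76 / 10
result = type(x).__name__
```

x is float; result = 'float'

'float'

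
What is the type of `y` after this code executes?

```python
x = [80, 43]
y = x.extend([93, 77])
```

list.extend() returns None

NoneType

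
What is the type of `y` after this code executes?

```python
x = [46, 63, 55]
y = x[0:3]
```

Slicing a list returns a list

list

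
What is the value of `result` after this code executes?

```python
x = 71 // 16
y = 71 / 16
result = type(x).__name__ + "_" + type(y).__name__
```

x is int; y is float; result = 'int_float'

'int_float'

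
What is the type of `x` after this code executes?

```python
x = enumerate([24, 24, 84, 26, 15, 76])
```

enumerate() returns an enumerate object

enumerate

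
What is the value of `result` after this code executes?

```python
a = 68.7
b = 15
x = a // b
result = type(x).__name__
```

a is float; b is int; x is float; result = 'float'

'float'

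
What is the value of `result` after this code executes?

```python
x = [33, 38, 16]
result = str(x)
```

x = [33, 38, 16]; result = '[33, 38, 16]'

'[33, 38, 16]'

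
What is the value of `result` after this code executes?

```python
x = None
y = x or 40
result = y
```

x = None; y = 40; result = 40

40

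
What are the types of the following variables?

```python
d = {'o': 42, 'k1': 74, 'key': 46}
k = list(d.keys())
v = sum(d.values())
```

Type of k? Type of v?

list() converts to list; sum of ints is int

list, int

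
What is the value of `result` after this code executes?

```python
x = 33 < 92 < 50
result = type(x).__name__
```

x is bool; result = 'bool'

'bool'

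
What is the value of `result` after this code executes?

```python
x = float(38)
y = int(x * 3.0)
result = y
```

x = 38.0; y = 114; result = 114

114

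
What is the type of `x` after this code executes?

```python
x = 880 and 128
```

'and' with truthy values returns last operand (int)

int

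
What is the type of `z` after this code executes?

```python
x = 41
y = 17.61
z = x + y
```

int + float = float

float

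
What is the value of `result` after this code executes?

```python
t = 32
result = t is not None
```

t = 32; result = True

True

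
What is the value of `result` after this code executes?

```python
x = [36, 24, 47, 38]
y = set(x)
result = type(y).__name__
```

x is list; y is set; result = 'set'

'set'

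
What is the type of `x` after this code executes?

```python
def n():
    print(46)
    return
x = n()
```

Bare return returns None

NoneType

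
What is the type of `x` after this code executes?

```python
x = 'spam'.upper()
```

str.upper() returns str

str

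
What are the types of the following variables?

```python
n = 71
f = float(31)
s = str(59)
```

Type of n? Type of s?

n is assigned a bare integer (no decimal point), so it is an int; s is assigned the result of calling str(), which returns a str

int, str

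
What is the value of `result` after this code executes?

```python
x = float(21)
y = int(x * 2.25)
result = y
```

x = 21.0; y = 47; result = 47

47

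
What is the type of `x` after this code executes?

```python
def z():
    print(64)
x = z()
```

Function without return returns None

NoneType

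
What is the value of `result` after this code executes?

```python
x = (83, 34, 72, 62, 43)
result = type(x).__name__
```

x is tuple; result = 'tuple'

'tuple'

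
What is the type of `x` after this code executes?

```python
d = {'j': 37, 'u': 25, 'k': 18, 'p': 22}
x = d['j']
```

Accessing dict[str, int] with str key returns int

int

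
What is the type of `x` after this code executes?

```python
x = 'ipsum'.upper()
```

str.upper() returns str

str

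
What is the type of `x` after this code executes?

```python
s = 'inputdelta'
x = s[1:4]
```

Slicing a str returns str

str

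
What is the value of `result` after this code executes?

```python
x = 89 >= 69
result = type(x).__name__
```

x is bool; result = 'bool'

'bool'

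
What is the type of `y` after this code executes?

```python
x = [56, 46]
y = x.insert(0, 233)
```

list.insert() returns None

NoneType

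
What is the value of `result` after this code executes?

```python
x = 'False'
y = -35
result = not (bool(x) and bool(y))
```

x = 'False'; y = -35; result = False

False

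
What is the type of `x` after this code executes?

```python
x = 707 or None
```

'or' returns first truthy value

int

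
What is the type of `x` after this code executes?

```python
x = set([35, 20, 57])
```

set() constructor returns set

set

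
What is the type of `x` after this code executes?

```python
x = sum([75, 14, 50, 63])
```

sum() of ints returns int

int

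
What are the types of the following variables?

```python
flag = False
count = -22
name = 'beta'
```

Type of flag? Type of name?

flag is assigned the constant False, which has type bool; name is assigned a quoted string literal, so it is a str

bool, str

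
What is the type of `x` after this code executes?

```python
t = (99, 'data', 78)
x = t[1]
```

Index 1 of tuple is a str literal

str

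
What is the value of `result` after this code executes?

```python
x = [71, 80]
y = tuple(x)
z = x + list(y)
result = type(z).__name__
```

x is list; y is tuple; z is list; result = 'list'

'list'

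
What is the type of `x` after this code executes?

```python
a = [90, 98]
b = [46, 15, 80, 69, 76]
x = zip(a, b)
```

zip() returns a zip object

zip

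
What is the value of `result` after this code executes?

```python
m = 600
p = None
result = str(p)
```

m = 600; p = None; result = 'None'

'None'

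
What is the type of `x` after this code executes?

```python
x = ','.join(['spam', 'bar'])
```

str.join() returns str

str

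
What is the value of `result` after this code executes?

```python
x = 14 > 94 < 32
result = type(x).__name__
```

x is bool; result = 'bool'

'bool'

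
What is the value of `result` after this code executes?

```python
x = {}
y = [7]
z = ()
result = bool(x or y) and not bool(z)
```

x = {}; y = [7]; z = (); result = True

True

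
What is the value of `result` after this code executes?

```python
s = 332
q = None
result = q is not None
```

s = 332; q = None; result = False

False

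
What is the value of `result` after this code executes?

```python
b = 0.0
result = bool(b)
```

b = 0.0; result = False

False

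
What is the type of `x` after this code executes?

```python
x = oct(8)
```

oct() returns str representation

str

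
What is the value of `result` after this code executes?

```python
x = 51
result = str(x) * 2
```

x = 51; result = '5151'

'5151'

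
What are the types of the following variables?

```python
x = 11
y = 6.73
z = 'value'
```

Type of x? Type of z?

x is assigned a bare integer (no decimal point), so it is an int; z is assigned a quoted string literal, so it is a str

int, str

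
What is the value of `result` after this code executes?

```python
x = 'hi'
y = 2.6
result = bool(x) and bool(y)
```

x = 'hi'; y = 2.6; result = True

True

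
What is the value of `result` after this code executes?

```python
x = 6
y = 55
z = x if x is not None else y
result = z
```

x = 6; y = 55; z = 6; result = 6

6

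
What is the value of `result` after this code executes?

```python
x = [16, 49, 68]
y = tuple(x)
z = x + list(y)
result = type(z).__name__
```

x is list; y is tuple; z is list; result = 'list'

'list'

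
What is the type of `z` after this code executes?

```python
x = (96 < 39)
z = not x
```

'not' returns bool

bool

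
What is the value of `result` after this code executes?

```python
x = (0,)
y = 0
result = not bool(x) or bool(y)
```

x = (0,); y = 0; result = False

False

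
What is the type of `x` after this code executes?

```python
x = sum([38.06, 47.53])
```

sum() of floats returns float

float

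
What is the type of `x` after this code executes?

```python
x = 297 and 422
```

'and' with truthy values returns last operand (int)

int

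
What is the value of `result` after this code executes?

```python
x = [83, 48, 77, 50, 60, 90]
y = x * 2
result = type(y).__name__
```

x is list; y is list; result = 'list'

'list'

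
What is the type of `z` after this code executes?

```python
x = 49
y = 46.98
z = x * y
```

int * float = float

float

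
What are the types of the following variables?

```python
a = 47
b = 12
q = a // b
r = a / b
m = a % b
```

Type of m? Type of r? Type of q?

% of ints returns int; / returns float; // returns int

int, float, int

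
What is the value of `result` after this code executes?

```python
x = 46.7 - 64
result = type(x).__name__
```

x is float; result = 'float'

'float'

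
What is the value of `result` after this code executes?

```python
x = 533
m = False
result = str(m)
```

x = 533; m = False; result = 'False'

'False'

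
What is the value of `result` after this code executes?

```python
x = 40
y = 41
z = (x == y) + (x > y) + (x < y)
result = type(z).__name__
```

x is int; y is int; z is int; result = 'int'

'int'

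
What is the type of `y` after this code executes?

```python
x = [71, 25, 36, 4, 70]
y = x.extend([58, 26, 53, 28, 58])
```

list.extend() returns None

NoneType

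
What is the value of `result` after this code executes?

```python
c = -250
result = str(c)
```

c = -250; result = '-250'

'-250'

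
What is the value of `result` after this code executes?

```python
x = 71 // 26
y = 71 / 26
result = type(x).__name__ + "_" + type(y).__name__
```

x is int; y is float; result = 'int_float'

'int_float'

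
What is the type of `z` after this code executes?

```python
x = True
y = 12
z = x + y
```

bool + int = int (bool is subclass of int)

int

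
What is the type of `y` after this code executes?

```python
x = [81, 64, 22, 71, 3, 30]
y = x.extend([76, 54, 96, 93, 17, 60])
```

list.extend() returns None

NoneType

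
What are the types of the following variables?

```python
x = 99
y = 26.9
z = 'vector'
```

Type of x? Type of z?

x is assigned a bare integer (no decimal point), so it is an int; z is assigned a quoted string literal, so it is a str

int, str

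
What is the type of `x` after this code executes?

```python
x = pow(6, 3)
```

pow(int, int) returns int

int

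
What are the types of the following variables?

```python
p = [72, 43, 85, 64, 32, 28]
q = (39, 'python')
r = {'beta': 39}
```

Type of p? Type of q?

p is assigned a list literal (square brackets); q is assigned a tuple (parenthesized, comma-separated values)

list, tuple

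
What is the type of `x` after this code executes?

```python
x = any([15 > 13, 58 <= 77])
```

any() returns bool

bool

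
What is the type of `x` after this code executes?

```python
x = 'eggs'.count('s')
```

str.count() returns int

int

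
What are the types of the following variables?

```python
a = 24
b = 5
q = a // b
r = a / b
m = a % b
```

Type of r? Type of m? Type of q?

/ returns float; % of ints returns int; // returns int

float, int, int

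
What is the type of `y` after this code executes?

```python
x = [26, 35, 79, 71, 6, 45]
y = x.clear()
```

list.clear() returns None

NoneType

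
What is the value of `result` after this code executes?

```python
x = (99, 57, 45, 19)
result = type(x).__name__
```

x is tuple; result = 'tuple'

'tuple'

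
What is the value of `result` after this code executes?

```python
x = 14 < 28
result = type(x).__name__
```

x is bool; result = 'bool'

'bool'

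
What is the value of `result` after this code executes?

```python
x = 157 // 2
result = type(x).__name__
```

x is int; result = 'int'

'int'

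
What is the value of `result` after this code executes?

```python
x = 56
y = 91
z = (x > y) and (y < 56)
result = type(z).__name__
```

x is int; y is int; z is bool; result = 'bool'

'bool'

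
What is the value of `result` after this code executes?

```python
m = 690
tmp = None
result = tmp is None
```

m = 690; tmp = None; result = True

True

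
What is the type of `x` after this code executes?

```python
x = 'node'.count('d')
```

str.count() returns int

int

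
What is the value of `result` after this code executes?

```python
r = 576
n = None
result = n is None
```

r = 576; n = None; result = True

True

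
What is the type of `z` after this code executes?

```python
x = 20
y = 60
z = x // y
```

int // int = int

int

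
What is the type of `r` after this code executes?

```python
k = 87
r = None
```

None has type NoneType

NoneType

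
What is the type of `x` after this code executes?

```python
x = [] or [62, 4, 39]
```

'or' returns first truthy value (list)

list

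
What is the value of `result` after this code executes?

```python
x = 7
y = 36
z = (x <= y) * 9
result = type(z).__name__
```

x is int; y is int; z is int; result = 'int'

'int'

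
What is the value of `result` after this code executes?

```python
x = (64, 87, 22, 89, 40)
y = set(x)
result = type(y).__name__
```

x is tuple; y is set; result = 'set'

'set'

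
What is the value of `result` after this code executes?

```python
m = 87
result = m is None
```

m = 87; result = False

False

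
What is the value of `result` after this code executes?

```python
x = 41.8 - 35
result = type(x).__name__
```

x is float; result = 'float'

'float'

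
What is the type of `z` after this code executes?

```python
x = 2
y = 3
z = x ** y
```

positive int ** positive int = int

int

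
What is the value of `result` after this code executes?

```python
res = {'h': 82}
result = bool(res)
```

res = {'h': 82}; result = True

True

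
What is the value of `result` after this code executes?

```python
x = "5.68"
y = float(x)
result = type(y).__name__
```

x is str; y is float; result = 'float'

'float'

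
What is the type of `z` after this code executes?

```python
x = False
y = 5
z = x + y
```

bool + int = int (bool is subclass of int)

int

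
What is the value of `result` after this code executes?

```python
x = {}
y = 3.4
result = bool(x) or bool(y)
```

x = {}; y = 3.4; result = True

True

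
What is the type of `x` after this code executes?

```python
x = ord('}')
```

ord() returns int (code point)

int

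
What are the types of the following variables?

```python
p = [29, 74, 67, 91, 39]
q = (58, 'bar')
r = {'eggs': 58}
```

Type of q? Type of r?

q is assigned a tuple (parenthesized, comma-separated values); r is assigned a dict literal ({key: value})

tuple, dict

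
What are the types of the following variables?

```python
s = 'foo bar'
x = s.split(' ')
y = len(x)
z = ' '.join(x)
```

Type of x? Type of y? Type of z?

str.split() returns list; len() returns int; str.join() returns str

list, int, str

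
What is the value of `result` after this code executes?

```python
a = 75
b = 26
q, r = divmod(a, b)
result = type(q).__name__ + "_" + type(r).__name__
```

a is int; b is int; q is int; r is int; result = 'int_int'

'int_int'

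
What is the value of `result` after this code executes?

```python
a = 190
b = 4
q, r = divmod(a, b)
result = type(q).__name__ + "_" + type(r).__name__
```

a is int; b is int; q is int; r is int; result = 'int_int'

'int_int'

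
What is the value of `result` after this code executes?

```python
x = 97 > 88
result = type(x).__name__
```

x is bool; result = 'bool'

'bool'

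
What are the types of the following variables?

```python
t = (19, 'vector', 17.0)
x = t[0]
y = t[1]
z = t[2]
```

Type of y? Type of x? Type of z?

tuple[1] is str; tuple[0] is int; tuple[2] is float

str, int, float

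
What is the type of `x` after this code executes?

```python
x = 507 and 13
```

'and' with truthy values returns last operand (int)

int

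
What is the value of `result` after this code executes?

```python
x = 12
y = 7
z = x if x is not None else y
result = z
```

x = 12; y = 7; z = 12; result = 12

12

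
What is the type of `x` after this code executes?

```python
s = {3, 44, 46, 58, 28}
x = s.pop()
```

Popping from set[int] returns int

int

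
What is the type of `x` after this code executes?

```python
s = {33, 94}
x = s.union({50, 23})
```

set.union() returns a new set

set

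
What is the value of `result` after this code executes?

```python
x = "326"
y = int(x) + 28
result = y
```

x = '326'; y = 354; result = 354

354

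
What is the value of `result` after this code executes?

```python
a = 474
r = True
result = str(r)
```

a = 474; r = True; result = 'True'

'True'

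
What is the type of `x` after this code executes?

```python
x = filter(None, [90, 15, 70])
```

filter() returns a filter object

filter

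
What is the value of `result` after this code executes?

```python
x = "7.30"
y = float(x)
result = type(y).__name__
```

x is str; y is float; result = 'float'

'float'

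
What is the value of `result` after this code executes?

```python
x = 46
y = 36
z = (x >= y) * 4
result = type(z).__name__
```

x is int; y is int; z is int; result = 'int'

'int'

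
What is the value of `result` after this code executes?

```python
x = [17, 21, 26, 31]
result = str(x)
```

x = [17, 21, 26, 31]; result = '[17, 21, 26, 31]'

'[17, 21, 26, 31]'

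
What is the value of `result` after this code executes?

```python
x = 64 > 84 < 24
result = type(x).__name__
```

x is bool; result = 'bool'

'bool'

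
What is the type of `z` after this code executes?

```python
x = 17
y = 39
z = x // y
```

int // int = int

int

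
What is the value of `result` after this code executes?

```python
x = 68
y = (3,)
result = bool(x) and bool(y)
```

x = 68; y = (3,); result = True

True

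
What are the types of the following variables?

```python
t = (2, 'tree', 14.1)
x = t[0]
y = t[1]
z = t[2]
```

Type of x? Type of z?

tuple[0] is int; tuple[2] is float

int, float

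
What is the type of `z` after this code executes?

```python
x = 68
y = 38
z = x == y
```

Equality comparison returns bool

bool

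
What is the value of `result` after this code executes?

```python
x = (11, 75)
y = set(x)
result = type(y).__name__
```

x is tuple; y is set; result = 'set'

'set'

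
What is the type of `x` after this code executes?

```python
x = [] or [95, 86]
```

'or' returns first truthy value (list)

list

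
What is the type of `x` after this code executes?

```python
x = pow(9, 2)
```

pow(int, int) returns int

int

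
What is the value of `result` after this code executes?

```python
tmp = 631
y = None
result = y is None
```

tmp = 631; y = None; result = True

True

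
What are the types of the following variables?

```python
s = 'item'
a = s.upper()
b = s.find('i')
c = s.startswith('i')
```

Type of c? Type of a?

startswith() returns bool; upper() returns str

bool, str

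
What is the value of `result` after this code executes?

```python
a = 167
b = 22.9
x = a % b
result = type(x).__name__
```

a is int; b is float; x is float; result = 'float'

'float'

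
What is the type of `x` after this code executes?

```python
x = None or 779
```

'or' with None returns the other truthy value

int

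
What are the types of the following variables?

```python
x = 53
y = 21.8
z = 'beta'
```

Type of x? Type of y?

x is assigned a bare integer (no decimal point), so it is an int; y is assigned a number with a decimal point, so it is a float

int, float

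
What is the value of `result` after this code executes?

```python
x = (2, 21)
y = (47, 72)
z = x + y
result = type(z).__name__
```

x is tuple; y is tuple; z is tuple; result = 'tuple'

'tuple'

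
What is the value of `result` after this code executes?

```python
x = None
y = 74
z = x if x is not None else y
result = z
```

x = None; y = 74; z = 74; result = 74

74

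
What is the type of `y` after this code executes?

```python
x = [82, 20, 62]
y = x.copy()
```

list.copy() returns list

list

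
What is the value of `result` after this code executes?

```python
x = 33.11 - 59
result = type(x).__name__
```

x is float; result = 'float'

'float'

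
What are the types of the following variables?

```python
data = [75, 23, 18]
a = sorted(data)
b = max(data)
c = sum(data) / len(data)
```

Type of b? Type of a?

max of ints returns int; sorted() returns list

int, list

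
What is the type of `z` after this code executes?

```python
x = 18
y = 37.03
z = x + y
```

int + float = float

float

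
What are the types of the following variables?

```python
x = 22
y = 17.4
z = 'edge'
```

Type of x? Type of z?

x is assigned a bare integer (no decimal point), so it is an int; z is assigned a quoted string literal, so it is a str

int, str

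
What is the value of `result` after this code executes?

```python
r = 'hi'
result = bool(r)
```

r = 'hi'; result = True

True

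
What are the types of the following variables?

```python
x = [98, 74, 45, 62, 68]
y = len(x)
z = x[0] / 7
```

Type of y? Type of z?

len() returns int; int / int = float

int, float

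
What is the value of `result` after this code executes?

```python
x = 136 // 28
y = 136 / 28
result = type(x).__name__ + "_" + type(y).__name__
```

x is int; y is float; result = 'int_float'

'int_float'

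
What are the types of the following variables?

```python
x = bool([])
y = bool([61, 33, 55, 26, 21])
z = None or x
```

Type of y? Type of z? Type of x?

bool() returns bool; None or bool returns the bool; bool() returns bool

bool, bool, bool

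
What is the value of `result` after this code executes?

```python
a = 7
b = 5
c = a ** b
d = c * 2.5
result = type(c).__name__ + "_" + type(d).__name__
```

a is int; b is int; c is int; d is float; result = 'int_float'

'int_float'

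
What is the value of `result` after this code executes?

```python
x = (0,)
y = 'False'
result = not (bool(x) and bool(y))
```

x = (0,); y = 'False'; result = False

False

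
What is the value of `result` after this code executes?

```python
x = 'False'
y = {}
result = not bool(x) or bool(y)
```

x = 'False'; y = {}; result = False

False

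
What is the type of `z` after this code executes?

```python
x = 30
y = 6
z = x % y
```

int % int = int

int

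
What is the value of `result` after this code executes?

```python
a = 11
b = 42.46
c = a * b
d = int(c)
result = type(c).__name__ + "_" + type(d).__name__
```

a is int; b is float; c is float; d is int; result = 'float_int'

'float_int'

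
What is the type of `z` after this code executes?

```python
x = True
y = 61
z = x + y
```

bool + int = int (bool is subclass of int)

int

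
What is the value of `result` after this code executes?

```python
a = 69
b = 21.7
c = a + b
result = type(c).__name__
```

a is int; b is float; c is float; result = 'float'

'float'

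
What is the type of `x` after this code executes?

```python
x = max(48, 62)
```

max() of ints returns int

int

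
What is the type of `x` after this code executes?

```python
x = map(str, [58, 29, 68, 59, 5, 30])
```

map() returns a map object

map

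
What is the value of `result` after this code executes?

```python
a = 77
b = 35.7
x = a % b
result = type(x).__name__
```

a is int; b is float; x is float; result = 'float'

'float'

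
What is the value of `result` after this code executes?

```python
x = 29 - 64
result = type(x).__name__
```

x is int; result = 'int'

'int'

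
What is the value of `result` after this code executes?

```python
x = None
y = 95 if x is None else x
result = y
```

x = None; y = 95; result = 95

95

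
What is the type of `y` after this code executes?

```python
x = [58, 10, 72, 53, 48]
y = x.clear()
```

list.clear() returns None

NoneType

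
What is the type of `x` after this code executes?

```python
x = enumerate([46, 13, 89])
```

enumerate() returns an enumerate object

enumerate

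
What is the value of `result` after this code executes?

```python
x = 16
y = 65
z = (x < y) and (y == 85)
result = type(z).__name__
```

x is int; y is int; z is bool; result = 'bool'

'bool'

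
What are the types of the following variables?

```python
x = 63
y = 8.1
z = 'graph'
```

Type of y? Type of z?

y is assigned a number with a decimal point, so it is a float; z is assigned a quoted string literal, so it is a str

float, str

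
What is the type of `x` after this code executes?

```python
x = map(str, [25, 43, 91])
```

map() returns a map object

map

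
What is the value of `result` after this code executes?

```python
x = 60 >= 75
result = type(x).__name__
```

x is bool; result = 'bool'

'bool'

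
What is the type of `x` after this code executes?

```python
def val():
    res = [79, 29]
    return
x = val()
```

Bare return returns None

NoneType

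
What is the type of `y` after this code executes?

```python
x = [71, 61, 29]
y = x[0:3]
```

Slicing a list returns a list

list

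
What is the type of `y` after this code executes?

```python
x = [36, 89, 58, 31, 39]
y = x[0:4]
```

Slicing a list returns a list

list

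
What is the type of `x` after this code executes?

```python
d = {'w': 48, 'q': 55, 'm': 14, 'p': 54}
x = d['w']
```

Accessing dict[str, int] with str key returns int

int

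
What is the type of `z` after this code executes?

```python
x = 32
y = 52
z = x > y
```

Comparison returns bool

bool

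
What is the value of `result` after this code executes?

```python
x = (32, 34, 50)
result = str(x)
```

x = (32, 34, 50); result = '(32, 34, 50)'

'(32, 34, 50)'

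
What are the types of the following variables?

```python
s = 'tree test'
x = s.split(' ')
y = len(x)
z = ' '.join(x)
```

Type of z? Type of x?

str.join() returns str; str.split() returns list

str, list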